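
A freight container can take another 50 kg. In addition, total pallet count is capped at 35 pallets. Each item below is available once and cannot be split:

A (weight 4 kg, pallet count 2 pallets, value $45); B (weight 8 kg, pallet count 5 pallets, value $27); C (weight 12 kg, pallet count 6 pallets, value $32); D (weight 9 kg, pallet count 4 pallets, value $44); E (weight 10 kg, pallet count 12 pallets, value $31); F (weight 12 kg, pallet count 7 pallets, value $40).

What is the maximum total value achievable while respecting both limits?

$192

Feasible sets respecting both limits:
- A+C+D+E+F: weight 47, pallet count 31, value 192
- A+B+C+D+F: weight 45, pallet count 24, value 188
- A+B+D+E+F: weight 43, pallet count 30, value 187
- A+B+C+D+E: weight 43, pallet count 29, value 179
Best: $192.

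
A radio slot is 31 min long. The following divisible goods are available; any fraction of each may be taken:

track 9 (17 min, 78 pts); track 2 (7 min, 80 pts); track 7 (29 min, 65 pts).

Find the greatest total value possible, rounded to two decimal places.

Take in order of value per unit:
- track 2 (80/7 per unit): all 7 → value 80, running total 80.00
- track 9 (78/17 per unit): all 17 → value 78, running total 158.00
- track 7 (65/29 per unit): 7 of 29 → value 7×65/29 = 15.6897, running total 173.69
Total 173.69.

173.69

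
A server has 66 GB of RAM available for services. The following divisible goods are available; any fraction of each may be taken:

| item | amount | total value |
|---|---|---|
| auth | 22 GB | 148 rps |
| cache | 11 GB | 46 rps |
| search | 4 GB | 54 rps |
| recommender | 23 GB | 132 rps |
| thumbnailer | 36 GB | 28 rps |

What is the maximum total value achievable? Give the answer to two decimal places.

Take in order of value per unit:
- search (54/4 per unit): all 4 → value 54, running total 54.00
- auth (148/22 per unit): all 22 → value 148, running total 202.00
- recommender (132/23 per unit): all 23 → value 132, running total 334.00
- cache (46/11 per unit): all 11 → value 46, running total 380.00
- thumbnailer (28/36 per unit): 6 of 36 → value 6×28/36 = 4.6667, running total 384.67
Total 384.67.

384.67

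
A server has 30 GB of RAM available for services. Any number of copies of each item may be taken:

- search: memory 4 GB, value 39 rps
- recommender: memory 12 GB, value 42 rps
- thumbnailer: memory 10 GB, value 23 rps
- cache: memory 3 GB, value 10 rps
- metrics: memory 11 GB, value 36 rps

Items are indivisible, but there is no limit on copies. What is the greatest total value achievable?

273 rps

Best value-per-unit is search at 39/4, and filling with it alone uses memory 7×4=28. No mix of the others beats 7×39 = 273.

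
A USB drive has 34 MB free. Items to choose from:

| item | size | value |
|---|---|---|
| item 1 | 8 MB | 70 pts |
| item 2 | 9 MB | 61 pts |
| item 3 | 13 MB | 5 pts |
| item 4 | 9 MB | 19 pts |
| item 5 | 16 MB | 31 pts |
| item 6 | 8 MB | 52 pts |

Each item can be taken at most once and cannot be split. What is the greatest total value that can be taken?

Check high-value combinations within 34 MB:
- item 1+item 2+item 4+item 6: size 8+9+9+8=34, value 70+61+19+52=202
- item 1+item 2+item 6: size 8+9+8=25, value 70+61+52=183
- item 1+item 2+item 5: size 8+9+16=33, value 70+61+31=162
- item 1+item 5+item 6: size 8+16+8=32, value 70+31+52=153
Best: 202 pts.

202 pts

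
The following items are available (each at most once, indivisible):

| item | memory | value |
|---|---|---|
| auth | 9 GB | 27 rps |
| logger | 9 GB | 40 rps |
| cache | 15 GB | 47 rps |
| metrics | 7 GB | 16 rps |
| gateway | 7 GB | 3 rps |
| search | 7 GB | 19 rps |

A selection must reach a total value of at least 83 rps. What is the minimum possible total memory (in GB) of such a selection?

Subsets with value ≥ 83, sorted by total memory:
- logger+cache: memory 24, value 87
- auth+logger+search: memory 25, value 86
- auth+logger+metrics: memory 25, value 83
- logger+cache+search: memory 31, value 106
Minimum memory: 24 GB.

24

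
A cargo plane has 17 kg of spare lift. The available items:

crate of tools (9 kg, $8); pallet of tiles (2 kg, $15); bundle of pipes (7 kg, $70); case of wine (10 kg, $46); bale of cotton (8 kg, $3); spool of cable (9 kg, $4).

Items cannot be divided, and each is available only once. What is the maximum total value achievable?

$116

Check high-value combinations within 17 kg:
- bundle of pipes+case of wine: weight 7+10=17, value 70+46=116
- pallet of tiles+bundle of pipes+bale of cotton: weight 2+7+8=17, value 15+70+3=88
- pallet of tiles+bundle of pipes: weight 2+7=9, value 15+70=85
- crate of tools+bundle of pipes: weight 9+7=16, value 8+70=78
Best: $116.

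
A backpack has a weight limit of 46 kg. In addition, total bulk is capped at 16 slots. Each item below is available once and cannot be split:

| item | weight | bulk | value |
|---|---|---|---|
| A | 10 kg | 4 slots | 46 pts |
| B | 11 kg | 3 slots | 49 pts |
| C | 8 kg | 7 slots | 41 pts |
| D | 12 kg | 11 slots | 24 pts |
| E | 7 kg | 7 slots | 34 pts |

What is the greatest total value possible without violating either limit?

Feasible sets respecting both limits:
- A+B+C: weight 29, bulk 14, value 136
- A+B+E: weight 28, bulk 14, value 129
- A+B: weight 21, bulk 7, value 95
Best: 136 pts.

136 pts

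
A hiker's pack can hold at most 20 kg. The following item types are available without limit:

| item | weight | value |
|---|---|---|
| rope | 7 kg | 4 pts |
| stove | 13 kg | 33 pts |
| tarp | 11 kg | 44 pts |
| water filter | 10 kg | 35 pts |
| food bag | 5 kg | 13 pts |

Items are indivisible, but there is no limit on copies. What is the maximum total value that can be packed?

Best value-per-unit is tarp at 44/11; filling with it alone gives 1×44 = 44.
Optimal mix: 2×water filter → weight 20, value 70.

70 pts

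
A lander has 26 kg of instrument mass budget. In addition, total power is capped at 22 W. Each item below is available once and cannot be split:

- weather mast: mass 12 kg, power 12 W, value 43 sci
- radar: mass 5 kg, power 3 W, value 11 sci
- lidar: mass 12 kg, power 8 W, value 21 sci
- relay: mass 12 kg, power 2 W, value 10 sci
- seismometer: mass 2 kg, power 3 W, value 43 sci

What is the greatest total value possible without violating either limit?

Feasible sets respecting both limits:
- weather mast+radar+seismometer: mass 19, power 18, value 97
- weather mast+relay+seismometer: mass 26, power 17, value 96
- weather mast+seismometer: mass 14, power 15, value 86
Best: 97 sci.

97 sci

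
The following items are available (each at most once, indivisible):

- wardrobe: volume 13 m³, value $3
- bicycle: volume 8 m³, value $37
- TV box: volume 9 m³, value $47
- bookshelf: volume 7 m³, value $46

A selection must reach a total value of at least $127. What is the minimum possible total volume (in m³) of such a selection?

Subsets with value ≥ 127, sorted by total volume:
- bicycle+TV box+bookshelf: volume 24, value 130
- wardrobe+bicycle+TV box+bookshelf: volume 37, value 133
Minimum volume: 24 m³.

24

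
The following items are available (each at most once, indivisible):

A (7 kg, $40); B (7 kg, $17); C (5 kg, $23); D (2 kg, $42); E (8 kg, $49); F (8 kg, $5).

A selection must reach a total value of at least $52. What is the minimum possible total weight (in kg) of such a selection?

Subsets with value ≥ 52, sorted by total weight:
- C+D: weight 7, value 65
- A+D: weight 9, value 82
- B+D: weight 9, value 59
- D+E: weight 10, value 91
Minimum weight: 7 kg.

7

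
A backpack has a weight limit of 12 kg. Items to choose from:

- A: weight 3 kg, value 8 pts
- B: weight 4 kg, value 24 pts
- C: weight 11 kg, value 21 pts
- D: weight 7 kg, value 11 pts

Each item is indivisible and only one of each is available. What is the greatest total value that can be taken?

Check high-value combinations within 12 kg:
- B+D: weight 4+7=11, value 24+11=35
- A+B: weight 3+4=7, value 8+24=32
- B: weight 4, value 24
- C: weight 11, value 21
Best: 35 pts.

35 pts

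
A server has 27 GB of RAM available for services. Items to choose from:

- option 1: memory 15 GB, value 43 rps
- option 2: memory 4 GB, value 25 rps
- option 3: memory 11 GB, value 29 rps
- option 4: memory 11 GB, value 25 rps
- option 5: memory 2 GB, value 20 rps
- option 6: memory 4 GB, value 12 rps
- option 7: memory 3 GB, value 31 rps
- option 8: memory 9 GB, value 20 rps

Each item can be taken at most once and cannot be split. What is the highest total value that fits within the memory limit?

119 rps

Check high-value combinations within 27 GB:
- option 1+option 2+option 5+option 7: memory 15+4+2+3=24, value 43+25+20+31=119
- option 2+option 3+option 5+option 6+option 7: memory 4+11+2+4+3=24, value 25+29+20+12+31=117
- option 2+option 4+option 5+option 6+option 7: memory 4+11+2+4+3=24, value 25+25+20+12+31=113
- option 1+option 2+option 6+option 7: memory 15+4+4+3=26, value 43+25+12+31=111
- option 2+option 5+option 6+option 7+option 8: memory 4+2+4+3+9=22, value 25+20+12+31+20=108
Best: 119 rps.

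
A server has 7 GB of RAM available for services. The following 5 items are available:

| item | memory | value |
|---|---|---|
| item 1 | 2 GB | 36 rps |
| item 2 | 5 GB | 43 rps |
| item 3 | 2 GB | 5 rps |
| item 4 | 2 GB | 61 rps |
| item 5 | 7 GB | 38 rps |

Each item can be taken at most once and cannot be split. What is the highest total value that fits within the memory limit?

Check high-value combinations within 7 GB:
- item 2+item 4: memory 5+2=7, value 43+61=104
- item 1+item 3+item 4: memory 2+2+2=6, value 36+5+61=102
- item 1+item 4: memory 2+2=4, value 36+61=97
- item 1+item 2: memory 2+5=7, value 36+43=79
- item 3+item 4: memory 2+2=4, value 5+61=66
Best: 104 rps.

104 rps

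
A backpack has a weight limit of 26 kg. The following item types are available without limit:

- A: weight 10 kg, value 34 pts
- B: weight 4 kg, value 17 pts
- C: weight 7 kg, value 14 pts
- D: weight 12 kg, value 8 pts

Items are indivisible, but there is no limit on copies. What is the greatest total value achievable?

102 pts

Best value-per-unit is B at 17/4; filling with it alone gives 6×17 = 102.
Optimal mix: 1×A + 4×B → weight 26, value 102.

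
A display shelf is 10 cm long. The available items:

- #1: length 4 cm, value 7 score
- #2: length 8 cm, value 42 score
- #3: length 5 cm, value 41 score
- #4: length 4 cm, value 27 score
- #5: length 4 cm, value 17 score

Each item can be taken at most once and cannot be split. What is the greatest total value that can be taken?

This is a 0/1 knapsack; check combinations near the capacity.
- #3+#4: length 5+4=9, value 41+27=68
- #3+#5: length 5+4=9, value 41+17=58
- #1+#3: length 4+5=9, value 7+41=48
Best: 68 score.

68 score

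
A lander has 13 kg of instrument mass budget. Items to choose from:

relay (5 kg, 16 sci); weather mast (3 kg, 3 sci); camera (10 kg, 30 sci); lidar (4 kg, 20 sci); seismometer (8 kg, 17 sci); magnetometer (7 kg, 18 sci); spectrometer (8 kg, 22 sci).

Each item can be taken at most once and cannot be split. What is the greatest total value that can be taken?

Check high-value combinations within 13 kg:
- lidar+spectrometer: mass 4+8=12, value 20+22=42
- relay+weather mast+lidar: mass 5+3+4=12, value 16+3+20=39
- lidar+magnetometer: mass 4+7=11, value 20+18=38
- relay+spectrometer: mass 5+8=13, value 16+22=38
- lidar+seismometer: mass 4+8=12, value 20+17=37
Best: 42 sci.

42 sci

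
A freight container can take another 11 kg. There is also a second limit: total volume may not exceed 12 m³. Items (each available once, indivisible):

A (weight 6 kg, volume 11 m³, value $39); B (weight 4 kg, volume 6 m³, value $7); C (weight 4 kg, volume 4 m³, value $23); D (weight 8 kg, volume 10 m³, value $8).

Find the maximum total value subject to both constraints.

$39

Feasible sets respecting both limits:
- A: weight 6, volume 11, value 39
- B+C: weight 8, volume 10, value 30
- C: weight 4, volume 4, value 23
Best: $39.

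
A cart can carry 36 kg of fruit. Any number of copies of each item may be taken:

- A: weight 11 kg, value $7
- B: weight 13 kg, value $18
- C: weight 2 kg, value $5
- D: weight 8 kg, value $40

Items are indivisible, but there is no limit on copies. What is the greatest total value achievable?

Best value-per-unit is D at 40/8; filling with it alone gives 4×40 = 160.
Optimal mix: 2×C + 4×D → weight 36, value 170.

$170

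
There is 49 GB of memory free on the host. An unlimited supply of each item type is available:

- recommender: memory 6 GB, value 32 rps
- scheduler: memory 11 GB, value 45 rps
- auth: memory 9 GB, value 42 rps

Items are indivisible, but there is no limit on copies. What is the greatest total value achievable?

Best value-per-unit is recommender at 32/6, and filling with it alone uses memory 8×6=48. No mix of the others beats 8×32 = 256.

256 rps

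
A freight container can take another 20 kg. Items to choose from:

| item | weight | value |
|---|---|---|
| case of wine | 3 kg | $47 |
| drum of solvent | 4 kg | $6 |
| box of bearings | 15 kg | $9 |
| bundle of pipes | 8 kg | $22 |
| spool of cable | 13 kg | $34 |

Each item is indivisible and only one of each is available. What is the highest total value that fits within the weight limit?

Check high-value combinations within 20 kg:
- case of wine+drum of solvent+spool of cable: weight 3+4+13=20, value 47+6+34=87
- case of wine+spool of cable: weight 3+13=16, value 47+34=81
- case of wine+drum of solvent+bundle of pipes: weight 3+4+8=15, value 47+6+22=75
- case of wine+bundle of pipes: weight 3+8=11, value 47+22=69
- case of wine+box of bearings: weight 3+15=18, value 47+9=56
Best: $87.

$87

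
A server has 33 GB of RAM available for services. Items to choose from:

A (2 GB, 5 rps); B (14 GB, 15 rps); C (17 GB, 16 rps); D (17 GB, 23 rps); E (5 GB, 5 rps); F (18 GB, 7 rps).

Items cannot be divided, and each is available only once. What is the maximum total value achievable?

43 rps

Check high-value combinations within 33 GB:
- A+B+D: memory 2+14+17=33, value 5+15+23=43
- B+D: memory 14+17=31, value 15+23=38
- A+B+C: memory 2+14+17=33, value 5+15+16=36
Best: 43 rps.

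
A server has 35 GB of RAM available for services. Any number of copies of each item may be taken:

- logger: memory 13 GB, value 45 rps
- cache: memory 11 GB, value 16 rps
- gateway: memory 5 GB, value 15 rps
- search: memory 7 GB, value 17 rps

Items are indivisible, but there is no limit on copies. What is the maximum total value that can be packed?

Best value-per-unit is logger at 45/13; filling with it alone gives 2×45 = 90.
Optimal mix: 2×logger + 1×search → memory 33, value 107.

107 rps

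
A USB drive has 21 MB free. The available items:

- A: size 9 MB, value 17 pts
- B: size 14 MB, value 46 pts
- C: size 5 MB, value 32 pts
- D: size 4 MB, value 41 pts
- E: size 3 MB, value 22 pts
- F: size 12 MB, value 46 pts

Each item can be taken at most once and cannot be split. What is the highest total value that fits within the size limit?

Check high-value combinations within 21 MB:
- C+D+F: size 5+4+12=21, value 32+41+46=119
- A+C+D+E: size 9+5+4+3=21, value 17+32+41+22=112
- D+E+F: size 4+3+12=19, value 41+22+46=109
Best: 119 pts.

119 pts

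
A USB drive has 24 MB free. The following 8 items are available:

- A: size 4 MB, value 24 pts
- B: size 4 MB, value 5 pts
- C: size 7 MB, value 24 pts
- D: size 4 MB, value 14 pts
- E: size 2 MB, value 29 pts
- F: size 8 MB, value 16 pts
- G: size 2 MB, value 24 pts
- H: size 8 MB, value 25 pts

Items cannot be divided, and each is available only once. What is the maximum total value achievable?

Check high-value combinations within 24 MB:
- A+C+E+G+H: size 4+7+2+2+8=23, value 24+24+29+24+25=126
- A+B+D+E+G+H: size 4+4+4+2+2+8=24, value 24+5+14+29+24+25=121
- A+B+C+D+E+G: size 4+4+7+4+2+2=23, value 24+5+24+14+29+24=120
- A+E+F+G+H: size 4+2+8+2+8=24, value 24+29+16+24+25=118
- A+C+E+F+G: size 4+7+2+8+2=23, value 24+24+29+16+24=117
Best: 126 pts.

126 pts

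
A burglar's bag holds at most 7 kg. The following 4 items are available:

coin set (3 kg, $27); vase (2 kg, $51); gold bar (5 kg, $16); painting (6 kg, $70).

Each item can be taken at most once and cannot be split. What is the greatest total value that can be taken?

$78

Check high-value combinations within 7 kg:
- coin set+vase: weight 3+2=5, value 27+51=78
- painting: weight 6, value 70
- vase+gold bar: weight 2+5=7, value 51+16=67
- vase: weight 2, value 51
- coin set: weight 3, value 27
Best: $78.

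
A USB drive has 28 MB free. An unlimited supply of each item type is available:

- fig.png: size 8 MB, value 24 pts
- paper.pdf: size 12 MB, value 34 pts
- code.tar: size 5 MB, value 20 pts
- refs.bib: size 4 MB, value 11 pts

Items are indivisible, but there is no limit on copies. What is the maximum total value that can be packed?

104 pts

Best value-per-unit is code.tar at 20/5; filling with it alone gives 5×20 = 100.
Optimal mix: 1×fig.png + 4×code.tar → size 28, value 104.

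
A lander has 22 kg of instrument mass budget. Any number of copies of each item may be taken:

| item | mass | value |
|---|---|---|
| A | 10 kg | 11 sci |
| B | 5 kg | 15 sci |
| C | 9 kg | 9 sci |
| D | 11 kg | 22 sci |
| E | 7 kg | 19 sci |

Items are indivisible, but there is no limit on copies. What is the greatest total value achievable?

Best value-per-unit is B at 15/5; filling with it alone gives 4×15 = 60.
Optimal mix: 3×B + 1×E → mass 22, value 64.

64 sci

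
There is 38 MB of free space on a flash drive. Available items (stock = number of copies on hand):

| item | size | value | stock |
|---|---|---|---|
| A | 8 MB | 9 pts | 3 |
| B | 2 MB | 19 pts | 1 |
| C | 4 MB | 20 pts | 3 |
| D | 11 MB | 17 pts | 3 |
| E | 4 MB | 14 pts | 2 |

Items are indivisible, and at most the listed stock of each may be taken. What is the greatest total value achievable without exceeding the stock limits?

125 pts

Top feasible selections:
- 2×A + 1×B + 3×C + 2×E: size 38, value 125
- 1×B + 3×C + 1×D + 2×E: size 33, value 124
Best: 125 pts.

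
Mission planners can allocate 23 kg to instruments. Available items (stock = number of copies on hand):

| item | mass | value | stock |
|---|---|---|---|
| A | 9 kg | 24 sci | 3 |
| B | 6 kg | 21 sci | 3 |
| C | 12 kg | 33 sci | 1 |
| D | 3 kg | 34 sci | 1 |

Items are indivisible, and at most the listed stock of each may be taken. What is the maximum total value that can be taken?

Best selections within mass 23 and stock limits:
- 3×B + 1×D: mass 21, value 97
- 1×B + 1×C + 1×D: mass 21, value 88
- 2×A + 1×D: mass 21, value 82
- 1×A + 1×B + 1×D: mass 18, value 79
Best: 97 sci.

97 sci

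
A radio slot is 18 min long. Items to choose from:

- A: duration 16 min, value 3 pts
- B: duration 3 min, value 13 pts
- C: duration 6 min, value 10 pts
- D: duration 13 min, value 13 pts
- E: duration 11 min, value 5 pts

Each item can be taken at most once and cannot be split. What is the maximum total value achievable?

26 pts

Check high-value combinations within 18 min:
- B+D: duration 3+13=16, value 13+13=26
- B+C: duration 3+6=9, value 13+10=23
- B+E: duration 3+11=14, value 13+5=18
- C+E: duration 6+11=17, value 10+5=15
- B: duration 3, value 13
Best: 26 pts.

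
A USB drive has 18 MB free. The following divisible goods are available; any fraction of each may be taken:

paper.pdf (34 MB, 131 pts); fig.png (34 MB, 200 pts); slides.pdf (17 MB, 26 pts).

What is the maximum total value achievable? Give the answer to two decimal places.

Take in order of value per unit:
- fig.png (200/34 per unit): 18 of 34 → value 18×200/34 = 105.8824, running total 105.88
Total 105.88.

105.88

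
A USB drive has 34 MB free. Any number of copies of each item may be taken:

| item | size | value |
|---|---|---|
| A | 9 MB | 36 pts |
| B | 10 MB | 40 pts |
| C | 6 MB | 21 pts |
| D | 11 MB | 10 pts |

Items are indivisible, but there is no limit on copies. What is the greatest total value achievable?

133 pts

Best value-per-unit is A at 36/9; filling with it alone gives 3×36 = 108.
Optimal mix: 2×A + 1×B + 1×C → size 34, value 133.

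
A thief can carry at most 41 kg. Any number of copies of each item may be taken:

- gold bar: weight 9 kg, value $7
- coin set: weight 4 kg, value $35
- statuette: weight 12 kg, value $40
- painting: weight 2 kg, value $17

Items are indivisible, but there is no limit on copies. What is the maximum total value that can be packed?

$350

Best value-per-unit is coin set at 35/4, and filling with it alone uses weight 10×4=40. No mix of the others beats 10×35 = 350.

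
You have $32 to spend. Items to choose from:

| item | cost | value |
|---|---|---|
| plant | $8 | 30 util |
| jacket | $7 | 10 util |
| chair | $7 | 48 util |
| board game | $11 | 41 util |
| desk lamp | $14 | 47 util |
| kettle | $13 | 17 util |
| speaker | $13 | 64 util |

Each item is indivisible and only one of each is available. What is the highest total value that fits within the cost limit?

153 util

Check high-value combinations within $32:
- chair+board game+speaker: cost 7+11+13=31, value 48+41+64=153
- plant+chair+speaker: cost 8+7+13=28, value 30+48+64=142
- chair+board game+desk lamp: cost 7+11+14=32, value 48+41+47=136
Best: 153 util.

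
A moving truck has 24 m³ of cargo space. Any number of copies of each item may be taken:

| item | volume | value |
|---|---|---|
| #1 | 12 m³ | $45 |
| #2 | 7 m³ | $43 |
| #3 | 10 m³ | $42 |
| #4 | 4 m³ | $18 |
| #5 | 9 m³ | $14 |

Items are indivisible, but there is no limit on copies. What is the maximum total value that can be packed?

$129

Best value-per-unit is #2 at 43/7, and filling with it alone uses volume 3×7=21. No mix of the others beats 3×43 = 129.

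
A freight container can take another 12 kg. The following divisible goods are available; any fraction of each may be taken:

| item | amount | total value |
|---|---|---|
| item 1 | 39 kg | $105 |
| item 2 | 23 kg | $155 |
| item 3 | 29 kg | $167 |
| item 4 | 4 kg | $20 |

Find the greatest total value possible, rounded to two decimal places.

Take in order of value per unit:
- item 2 (155/23 per unit): 12 of 23 → value 12×155/23 = 80.8696, running total 80.87
Total 80.87.

80.87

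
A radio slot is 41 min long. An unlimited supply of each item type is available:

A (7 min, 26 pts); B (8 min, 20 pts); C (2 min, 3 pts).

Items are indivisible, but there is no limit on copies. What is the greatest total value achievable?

139 pts

Best value-per-unit is A at 26/7; filling with it alone gives 5×26 = 130.
Optimal mix: 5×A + 3×C → duration 41, value 139.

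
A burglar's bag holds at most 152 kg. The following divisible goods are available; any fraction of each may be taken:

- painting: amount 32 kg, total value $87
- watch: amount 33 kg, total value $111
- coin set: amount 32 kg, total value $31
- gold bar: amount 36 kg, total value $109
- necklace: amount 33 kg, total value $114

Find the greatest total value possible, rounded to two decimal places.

438.44

Take in order of value per unit:
- necklace (114/33 per unit): all 33 → value 114, running total 114.00
- watch (111/33 per unit): all 33 → value 111, running total 225.00
- gold bar (109/36 per unit): all 36 → value 109, running total 334.00
- painting (87/32 per unit): all 32 → value 87, running total 421.00
- coin set (31/32 per unit): 18 of 32 → value 18×31/32 = 17.4375, running total 438.44
Total 438.44.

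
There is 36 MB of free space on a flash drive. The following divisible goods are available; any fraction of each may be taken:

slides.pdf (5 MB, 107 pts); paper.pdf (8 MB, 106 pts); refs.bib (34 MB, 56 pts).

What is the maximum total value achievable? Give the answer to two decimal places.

250.88

Take in order of value per unit:
- slides.pdf (107/5 per unit): all 5 → value 107, running total 107.00
- paper.pdf (106/8 per unit): all 8 → value 106, running total 213.00
- refs.bib (56/34 per unit): 23 of 34 → value 23×56/34 = 37.8824, running total 250.88
Total 250.88.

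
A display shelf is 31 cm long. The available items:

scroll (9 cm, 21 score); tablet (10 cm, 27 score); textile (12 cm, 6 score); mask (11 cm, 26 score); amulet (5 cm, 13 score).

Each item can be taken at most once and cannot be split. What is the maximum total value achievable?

74 score

Check high-value combinations within 31 cm:
- scroll+tablet+mask: length 9+10+11=30, value 21+27+26=74
- tablet+mask+amulet: length 10+11+5=26, value 27+26+13=66
- scroll+tablet+amulet: length 9+10+5=24, value 21+27+13=61
- scroll+mask+amulet: length 9+11+5=25, value 21+26+13=60
- scroll+tablet+textile: length 9+10+12=31, value 21+27+6=54
Best: 74 score.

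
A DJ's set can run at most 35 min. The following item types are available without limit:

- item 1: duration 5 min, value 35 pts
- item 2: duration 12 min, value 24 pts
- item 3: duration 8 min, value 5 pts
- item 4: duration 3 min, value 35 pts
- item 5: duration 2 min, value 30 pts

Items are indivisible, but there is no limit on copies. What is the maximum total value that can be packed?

Best value-per-unit is item 5 at 30/2; filling with it alone gives 17×30 = 510.
Optimal mix: 1×item 4 + 16×item 5 → duration 35, value 515.

515 pts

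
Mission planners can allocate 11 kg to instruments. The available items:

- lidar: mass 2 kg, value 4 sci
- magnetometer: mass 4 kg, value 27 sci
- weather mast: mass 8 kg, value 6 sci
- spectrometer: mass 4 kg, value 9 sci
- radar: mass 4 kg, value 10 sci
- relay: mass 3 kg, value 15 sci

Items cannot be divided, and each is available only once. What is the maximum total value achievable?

Check high-value combinations within 11 kg:
- magnetometer+radar+relay: mass 4+4+3=11, value 27+10+15=52
- magnetometer+spectrometer+relay: mass 4+4+3=11, value 27+9+15=51
- lidar+magnetometer+relay: mass 2+4+3=9, value 4+27+15=46
- magnetometer+relay: mass 4+3=7, value 27+15=42
Best: 52 sci.

52 sci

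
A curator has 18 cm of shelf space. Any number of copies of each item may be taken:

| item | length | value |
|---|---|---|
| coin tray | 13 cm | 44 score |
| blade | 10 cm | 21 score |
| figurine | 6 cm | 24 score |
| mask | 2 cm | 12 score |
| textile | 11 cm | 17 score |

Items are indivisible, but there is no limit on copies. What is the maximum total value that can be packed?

108 score

Best value-per-unit is mask at 12/2, and filling with it alone uses length 9×2=18. No mix of the others beats 9×12 = 108.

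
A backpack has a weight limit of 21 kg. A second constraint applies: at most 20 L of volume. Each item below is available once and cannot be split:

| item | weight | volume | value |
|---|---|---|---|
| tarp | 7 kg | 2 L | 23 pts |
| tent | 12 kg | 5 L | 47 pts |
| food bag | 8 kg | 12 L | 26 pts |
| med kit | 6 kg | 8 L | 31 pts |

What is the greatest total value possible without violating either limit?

78 pts

Feasible sets respecting both limits:
- tent+med kit: weight 18, volume 13, value 78
- tent+food bag: weight 20, volume 17, value 73
- tarp+tent: weight 19, volume 7, value 70
- food bag+med kit: weight 14, volume 20, value 57
Best: 78 pts.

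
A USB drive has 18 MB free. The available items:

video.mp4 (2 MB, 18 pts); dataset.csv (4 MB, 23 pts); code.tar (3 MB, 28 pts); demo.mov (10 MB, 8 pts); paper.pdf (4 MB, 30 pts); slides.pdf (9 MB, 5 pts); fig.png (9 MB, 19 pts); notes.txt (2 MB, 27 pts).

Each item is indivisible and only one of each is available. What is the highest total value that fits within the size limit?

126 pts

Check high-value combinations within 18 MB:
- video.mp4+dataset.csv+code.tar+paper.pdf+notes.txt: size 2+4+3+4+2=15, value 18+23+28+30+27=126
- dataset.csv+code.tar+paper.pdf+notes.txt: size 4+3+4+2=13, value 23+28+30+27=108
- code.tar+paper.pdf+fig.png+notes.txt: size 3+4+9+2=18, value 28+30+19+27=104
- video.mp4+code.tar+paper.pdf+notes.txt: size 2+3+4+2=11, value 18+28+30+27=103
- video.mp4+dataset.csv+code.tar+paper.pdf: size 2+4+3+4=13, value 18+23+28+30=99
Best: 126 pts.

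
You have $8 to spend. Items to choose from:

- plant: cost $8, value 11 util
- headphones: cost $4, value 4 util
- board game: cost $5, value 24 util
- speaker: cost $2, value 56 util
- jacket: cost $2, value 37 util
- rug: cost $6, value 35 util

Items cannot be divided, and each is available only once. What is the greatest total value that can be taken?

97 util

This is a 0/1 knapsack; check combinations near the capacity.
- headphones+speaker+jacket: cost 4+2+2=8, value 4+56+37=97
- speaker+jacket: cost 2+2=4, value 56+37=93
- speaker+rug: cost 2+6=8, value 56+35=91
Best: 97 util.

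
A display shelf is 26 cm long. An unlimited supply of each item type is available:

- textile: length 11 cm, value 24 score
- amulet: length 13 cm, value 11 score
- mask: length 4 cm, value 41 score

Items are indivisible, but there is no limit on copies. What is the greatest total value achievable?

Best value-per-unit is mask at 41/4, and filling with it alone uses length 6×4=24. No mix of the others beats 6×41 = 246.

246 score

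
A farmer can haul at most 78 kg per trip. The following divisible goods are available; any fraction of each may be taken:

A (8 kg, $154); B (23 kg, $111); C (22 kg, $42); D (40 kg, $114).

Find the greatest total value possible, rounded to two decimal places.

Take in order of value per unit:
- A (154/8 per unit): all 8 → value 154, running total 154.00
- B (111/23 per unit): all 23 → value 111, running total 265.00
- D (114/40 per unit): all 40 → value 114, running total 379.00
- C (42/22 per unit): 7 of 22 → value 7×42/22 = 13.3636, running total 392.36
Total 392.36.

392.36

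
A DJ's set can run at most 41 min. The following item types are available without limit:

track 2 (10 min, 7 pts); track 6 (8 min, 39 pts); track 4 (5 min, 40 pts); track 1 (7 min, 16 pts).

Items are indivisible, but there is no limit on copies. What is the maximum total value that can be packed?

Best value-per-unit is track 4 at 40/5, and filling with it alone uses duration 8×5=40. No mix of the others beats 8×40 = 320.

320 pts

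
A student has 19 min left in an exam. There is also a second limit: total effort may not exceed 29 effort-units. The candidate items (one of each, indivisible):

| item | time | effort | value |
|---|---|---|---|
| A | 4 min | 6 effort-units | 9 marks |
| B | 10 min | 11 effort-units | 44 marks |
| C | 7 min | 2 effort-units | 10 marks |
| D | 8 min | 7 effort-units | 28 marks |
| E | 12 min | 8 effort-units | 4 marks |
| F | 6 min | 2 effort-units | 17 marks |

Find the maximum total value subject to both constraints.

Feasible sets respecting both limits:
- B+D: time 18, effort 18, value 72
- B+F: time 16, effort 13, value 61
- B+C: time 17, effort 13, value 54
- A+D+F: time 18, effort 15, value 54
Best: 72 marks.

72 marks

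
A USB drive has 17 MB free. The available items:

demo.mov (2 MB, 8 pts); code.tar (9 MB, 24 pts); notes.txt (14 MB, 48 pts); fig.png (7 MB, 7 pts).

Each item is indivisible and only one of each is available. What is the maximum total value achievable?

56 pts

Check high-value combinations within 17 MB:
- demo.mov+notes.txt: size 2+14=16, value 8+48=56
- notes.txt: size 14, value 48
- demo.mov+code.tar: size 2+9=11, value 8+24=32
- code.tar+fig.png: size 9+7=16, value 24+7=31
- code.tar: size 9, value 24
Best: 56 pts.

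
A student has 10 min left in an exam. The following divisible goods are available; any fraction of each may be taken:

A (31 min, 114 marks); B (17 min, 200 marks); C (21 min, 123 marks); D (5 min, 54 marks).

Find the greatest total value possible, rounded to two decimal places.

117.65

Take in order of value per unit:
- B (200/17 per unit): 10 of 17 → value 10×200/17 = 117.6471, running total 117.65
Total 117.65.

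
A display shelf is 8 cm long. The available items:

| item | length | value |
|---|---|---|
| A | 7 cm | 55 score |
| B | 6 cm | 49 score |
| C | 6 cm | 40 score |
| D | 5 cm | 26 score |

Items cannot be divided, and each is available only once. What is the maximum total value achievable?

55 score

Check high-value combinations within 8 cm:
- A: length 7, value 55
- B: length 6, value 49
- C: length 6, value 40
- D: length 5, value 26
Best: 55 score.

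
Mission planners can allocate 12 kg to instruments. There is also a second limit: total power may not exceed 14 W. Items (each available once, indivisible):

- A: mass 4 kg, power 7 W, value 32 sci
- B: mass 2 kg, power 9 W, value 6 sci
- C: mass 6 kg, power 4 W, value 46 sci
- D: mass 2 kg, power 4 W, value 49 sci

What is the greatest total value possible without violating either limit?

95 sci

Feasible sets respecting both limits:
- C+D: mass 8, power 8, value 95
- A+D: mass 6, power 11, value 81
- A+C: mass 10, power 11, value 78
Best: 95 sci.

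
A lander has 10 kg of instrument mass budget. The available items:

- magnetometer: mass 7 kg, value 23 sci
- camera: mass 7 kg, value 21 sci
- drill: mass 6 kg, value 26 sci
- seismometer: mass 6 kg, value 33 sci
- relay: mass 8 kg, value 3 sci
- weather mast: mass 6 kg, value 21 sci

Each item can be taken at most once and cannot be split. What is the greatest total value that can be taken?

This is a 0/1 knapsack; check combinations near the capacity.
- seismometer: mass 6, value 33
- drill: mass 6, value 26
- magnetometer: mass 7, value 23
- weather mast: mass 6, value 21
- camera: mass 7, value 21
Best: 33 sci.

33 sci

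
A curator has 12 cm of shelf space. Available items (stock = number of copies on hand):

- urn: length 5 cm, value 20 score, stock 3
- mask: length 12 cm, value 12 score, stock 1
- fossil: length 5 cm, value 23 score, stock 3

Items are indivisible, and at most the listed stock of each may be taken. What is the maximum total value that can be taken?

46 score

Best selections within length 12 and stock limits:
- 2×fossil: length 10, value 46
- 1×urn + 1×fossil: length 10, value 43
- 2×urn: length 10, value 40
- 1×fossil: length 5, value 23
Best: 46 score.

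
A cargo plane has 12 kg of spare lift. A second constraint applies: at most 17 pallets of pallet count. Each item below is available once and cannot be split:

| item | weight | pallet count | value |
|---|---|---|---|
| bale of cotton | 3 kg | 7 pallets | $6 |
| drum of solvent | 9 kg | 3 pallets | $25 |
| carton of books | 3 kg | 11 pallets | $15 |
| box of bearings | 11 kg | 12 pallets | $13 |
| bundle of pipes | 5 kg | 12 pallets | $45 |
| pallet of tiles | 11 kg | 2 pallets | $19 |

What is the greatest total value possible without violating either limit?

$45

Feasible sets respecting both limits:
- bundle of pipes: weight 5, pallet count 12, value 45
- drum of solvent+carton of books: weight 12, pallet count 14, value 40
- bale of cotton+drum of solvent: weight 12, pallet count 10, value 31
- drum of solvent: weight 9, pallet count 3, value 25
Best: $45.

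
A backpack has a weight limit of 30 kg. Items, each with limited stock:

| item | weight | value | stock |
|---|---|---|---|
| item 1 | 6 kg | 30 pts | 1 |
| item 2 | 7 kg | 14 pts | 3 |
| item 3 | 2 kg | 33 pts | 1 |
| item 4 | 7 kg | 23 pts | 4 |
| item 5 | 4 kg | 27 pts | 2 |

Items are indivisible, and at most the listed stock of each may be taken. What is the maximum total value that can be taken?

Top feasible selections:
- 1×item 1 + 1×item 3 + 2×item 4 + 2×item 5: weight 30, value 163
- 1×item 1 + 1×item 2 + 1×item 3 + 1×item 4 + 2×item 5: weight 30, value 154
Best: 163 pts.

163 pts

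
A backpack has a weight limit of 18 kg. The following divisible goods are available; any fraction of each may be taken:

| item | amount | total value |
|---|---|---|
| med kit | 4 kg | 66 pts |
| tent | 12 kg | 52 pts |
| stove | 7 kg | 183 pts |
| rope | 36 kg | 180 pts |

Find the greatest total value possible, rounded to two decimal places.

284.00

Take in order of value per unit:
- stove (183/7 per unit): all 7 → value 183, running total 183.00
- med kit (66/4 per unit): all 4 → value 66, running total 249.00
- rope (180/36 per unit): 7 of 36 → value 7×180/36 = 35.0000, running total 284.00
Total 284.00.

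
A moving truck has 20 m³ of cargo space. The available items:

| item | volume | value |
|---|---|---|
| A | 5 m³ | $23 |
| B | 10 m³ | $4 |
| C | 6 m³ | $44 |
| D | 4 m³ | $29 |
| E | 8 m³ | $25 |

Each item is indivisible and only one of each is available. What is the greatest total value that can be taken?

Check high-value combinations within 20 m³:
- C+D+E: volume 6+4+8=18, value 44+29+25=98
- A+C+D: volume 5+6+4=15, value 23+44+29=96
- A+C+E: volume 5+6+8=19, value 23+44+25=92
- A+D+E: volume 5+4+8=17, value 23+29+25=77
- B+C+D: volume 10+6+4=20, value 4+44+29=77
Best: $98.

$98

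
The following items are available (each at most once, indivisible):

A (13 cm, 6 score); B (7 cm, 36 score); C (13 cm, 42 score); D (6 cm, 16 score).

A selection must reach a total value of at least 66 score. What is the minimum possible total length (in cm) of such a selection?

Subsets with value ≥ 66, sorted by total length:
- B+C: length 20, value 78
- B+C+D: length 26, value 94
- A+B+C: length 33, value 84
- A+B+C+D: length 39, value 100
Minimum length: 20 cm.

20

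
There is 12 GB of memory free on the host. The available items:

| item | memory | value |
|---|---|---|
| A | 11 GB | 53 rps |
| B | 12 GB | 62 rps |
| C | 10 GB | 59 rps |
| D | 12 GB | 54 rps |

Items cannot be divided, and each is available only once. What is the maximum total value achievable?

62 rps

This is a 0/1 knapsack; check combinations near the capacity.
- B: memory 12, value 62
- C: memory 10, value 59
- D: memory 12, value 54
- A: memory 11, value 53
Best: 62 rps.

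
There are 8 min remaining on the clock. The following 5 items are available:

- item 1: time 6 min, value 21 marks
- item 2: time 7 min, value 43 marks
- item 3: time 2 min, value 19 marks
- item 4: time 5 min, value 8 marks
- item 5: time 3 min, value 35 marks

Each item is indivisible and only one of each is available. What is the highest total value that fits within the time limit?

This is a 0/1 knapsack; check combinations near the capacity.
- item 3+item 5: time 2+3=5, value 19+35=54
- item 2: time 7, value 43
- item 4+item 5: time 5+3=8, value 8+35=43
- item 1+item 3: time 6+2=8, value 21+19=40
Best: 54 marks.

54 marks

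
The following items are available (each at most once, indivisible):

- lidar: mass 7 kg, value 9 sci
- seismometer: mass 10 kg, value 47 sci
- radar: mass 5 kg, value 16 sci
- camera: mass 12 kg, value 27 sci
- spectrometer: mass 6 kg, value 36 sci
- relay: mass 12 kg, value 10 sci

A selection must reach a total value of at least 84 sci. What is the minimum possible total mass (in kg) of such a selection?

21

Subsets with value ≥ 84, sorted by total mass:
- seismometer+radar+spectrometer: mass 21, value 99
- lidar+seismometer+spectrometer: mass 23, value 92
- seismometer+radar+camera: mass 27, value 90
- seismometer+camera+spectrometer: mass 28, value 110
Minimum mass: 21 kg.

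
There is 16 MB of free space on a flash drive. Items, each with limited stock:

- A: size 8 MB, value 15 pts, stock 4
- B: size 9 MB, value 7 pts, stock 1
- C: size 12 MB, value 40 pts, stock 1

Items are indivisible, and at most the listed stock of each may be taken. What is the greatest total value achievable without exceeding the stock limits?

Best selections within size 16 and stock limits:
- 1×C: size 12, value 40
- 2×A: size 16, value 30
- 1×A: size 8, value 15
- 1×B: size 9, value 7
Best: 40 pts.

40 pts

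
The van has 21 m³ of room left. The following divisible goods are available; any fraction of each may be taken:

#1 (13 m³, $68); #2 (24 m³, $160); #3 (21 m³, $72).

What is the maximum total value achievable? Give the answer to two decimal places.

Take in order of value per unit:
- #2 (160/24 per unit): 21 of 24 → value 21×160/24 = 140.0000, running total 140.00
Total 140.00.

140.00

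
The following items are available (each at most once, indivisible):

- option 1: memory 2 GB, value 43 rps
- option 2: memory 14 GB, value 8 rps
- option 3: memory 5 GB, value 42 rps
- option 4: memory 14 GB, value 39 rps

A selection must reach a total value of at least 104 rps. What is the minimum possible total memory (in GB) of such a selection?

Subsets with value ≥ 104, sorted by total memory:
- option 1+option 3+option 4: memory 21, value 124
- option 1+option 2+option 3+option 4: memory 35, value 132
Minimum memory: 21 GB.

21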